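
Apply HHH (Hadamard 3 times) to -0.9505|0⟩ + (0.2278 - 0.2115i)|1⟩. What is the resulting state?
(-0.511 - 0.1496i)|0⟩ + (-0.8332 + 0.1496i)|1⟩

H² = I, so H^3 = H: a single Hadamard. With (a, b) = (-0.9505, (0.2278 - 0.2115i)), H gives ((a + b)/√2, (a − b)/√2) = ((-0.511 - 0.1496i), (-0.8332 + 0.1496i)).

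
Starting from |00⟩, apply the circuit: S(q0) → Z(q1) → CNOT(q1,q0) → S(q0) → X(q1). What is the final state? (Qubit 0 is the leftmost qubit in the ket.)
|01⟩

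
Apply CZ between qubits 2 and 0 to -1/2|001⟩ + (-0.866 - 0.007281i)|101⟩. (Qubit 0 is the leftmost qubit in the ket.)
-1/2|001⟩ + (0.866 + 0.007281i)|101⟩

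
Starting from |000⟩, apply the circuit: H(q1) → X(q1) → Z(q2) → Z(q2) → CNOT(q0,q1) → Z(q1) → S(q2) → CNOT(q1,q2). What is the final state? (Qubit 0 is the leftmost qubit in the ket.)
1/√2|000⟩ - 1/√2|011⟩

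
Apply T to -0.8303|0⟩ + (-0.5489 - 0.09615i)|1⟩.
-0.8303|0⟩ + (-0.3201 - 0.4561i)|1⟩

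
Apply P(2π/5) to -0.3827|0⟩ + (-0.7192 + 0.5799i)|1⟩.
-0.3827|0⟩ + (-0.7738 - 0.5048i)|1⟩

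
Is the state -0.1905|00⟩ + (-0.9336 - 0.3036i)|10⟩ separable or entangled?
Separable

Writing the state as a|00⟩ + b|01⟩ + c|10⟩ + d|11⟩, it is a product state iff ad − bc = 0.
Here (a, b, c, d) = (-0.1905, 0, (-0.9336 - 0.3036i), 0): ad − bc = (-0.1905)(0) − (0)(-0.9336 - 0.3036i) = 0, so the state is separable.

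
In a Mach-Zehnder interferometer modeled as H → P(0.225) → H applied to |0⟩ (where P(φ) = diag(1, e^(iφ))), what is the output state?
(0.9874 + 0.1116i)|0⟩ + (0.0126 - 0.1116i)|1⟩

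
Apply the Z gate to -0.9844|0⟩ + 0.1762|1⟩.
-0.9844|0⟩ - 0.1762|1⟩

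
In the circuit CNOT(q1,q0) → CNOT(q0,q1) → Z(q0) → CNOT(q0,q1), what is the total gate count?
4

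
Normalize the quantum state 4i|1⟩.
i|1⟩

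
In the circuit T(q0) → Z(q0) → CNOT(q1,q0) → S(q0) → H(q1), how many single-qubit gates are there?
4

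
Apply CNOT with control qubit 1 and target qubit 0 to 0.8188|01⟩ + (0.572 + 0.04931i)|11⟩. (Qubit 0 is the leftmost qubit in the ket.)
(0.572 + 0.04931i)|01⟩ + 0.8188|11⟩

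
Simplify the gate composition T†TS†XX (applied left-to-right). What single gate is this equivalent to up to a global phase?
S†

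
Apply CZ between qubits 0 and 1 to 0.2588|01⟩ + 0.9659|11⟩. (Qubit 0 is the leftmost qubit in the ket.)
0.2588|01⟩ - 0.9659|11⟩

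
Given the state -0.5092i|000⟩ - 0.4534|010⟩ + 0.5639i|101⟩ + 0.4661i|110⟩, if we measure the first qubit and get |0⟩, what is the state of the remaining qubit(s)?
-0.7468i|00⟩ - 0.665|10⟩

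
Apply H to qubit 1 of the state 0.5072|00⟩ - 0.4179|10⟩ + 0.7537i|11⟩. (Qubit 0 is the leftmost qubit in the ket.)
0.3586|00⟩ + 0.3586|01⟩ + (-0.2955 + 0.5329i)|10⟩ + (-0.2955 - 0.5329i)|11⟩

H on qubit 1 mixes each pair of kets that differ only in qubit 1: amplitudes (a, b) of (|…0…⟩, |…1…⟩) become ((a + b)/√2, (a − b)/√2). Kets absent from the input have amplitude 0.
(|00⟩, |01⟩): (a, b) = (0.5072, 0) → (0.3586, 0.3586)
(|10⟩, |11⟩): (a, b) = (-0.4179, 0.7537i) → ((-0.2955 + 0.5329i), (-0.2955 - 0.5329i))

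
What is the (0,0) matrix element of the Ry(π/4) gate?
0.9239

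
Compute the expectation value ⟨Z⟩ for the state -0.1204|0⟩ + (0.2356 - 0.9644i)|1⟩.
-0.9711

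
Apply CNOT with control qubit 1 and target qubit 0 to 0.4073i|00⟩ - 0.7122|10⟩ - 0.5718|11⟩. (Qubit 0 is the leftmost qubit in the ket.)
0.4073i|00⟩ - 0.5718|01⟩ - 0.7122|10⟩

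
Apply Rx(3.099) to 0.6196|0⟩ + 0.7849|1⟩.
(0.01319 - 0.7847i)|0⟩ + (0.01671 - 0.6195i)|1⟩

Rx(3.099) = [[cos(θ/2), −i·sin(θ/2)], [−i·sin(θ/2), cos(θ/2)]]; θ = 3.099, cos(θ/2) ≈ 0.0212947, sin(θ/2) ≈ 0.999773.
With a = amp(|0⟩) = 0.6196 and b = amp(|1⟩) = 0.7849:
new amp(|0⟩) = (0.0212947)·a + (-0.999773i)·b = (0.01319 - 0.7847i)
new amp(|1⟩) = (-0.999773i)·a + (0.0212947)·b = (0.01671 - 0.6195i)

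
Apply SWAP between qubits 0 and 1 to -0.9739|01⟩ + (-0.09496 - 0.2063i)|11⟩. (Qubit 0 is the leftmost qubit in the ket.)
-0.9739|10⟩ + (-0.09496 - 0.2063i)|11⟩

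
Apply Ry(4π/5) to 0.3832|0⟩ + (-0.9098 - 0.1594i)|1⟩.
(0.9837 + 0.1516i)|0⟩ + (0.0833 - 0.04926i)|1⟩

Ry(4π/5) = [[cos(θ/2), −sin(θ/2)], [sin(θ/2), cos(θ/2)]]; θ = 4π/5, cos(θ/2) ≈ 0.309017, sin(θ/2) ≈ 0.951057.
With a = amp(|0⟩) = 0.3832 and b = amp(|1⟩) = (-0.9098 - 0.1594i):
new amp(|0⟩) = (0.309017)·a + (-0.951057)·b = (0.9837 + 0.1516i)
new amp(|1⟩) = (0.951057)·a + (0.309017)·b = (0.0833 - 0.04926i)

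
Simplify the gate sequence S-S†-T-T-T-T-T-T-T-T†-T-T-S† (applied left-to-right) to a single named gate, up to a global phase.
S†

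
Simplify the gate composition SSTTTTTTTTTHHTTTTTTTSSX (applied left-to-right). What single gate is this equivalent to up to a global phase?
X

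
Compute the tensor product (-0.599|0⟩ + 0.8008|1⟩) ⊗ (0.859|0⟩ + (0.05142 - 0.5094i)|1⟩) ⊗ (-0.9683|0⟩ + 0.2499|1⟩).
0.4982|000⟩ - 0.1286|001⟩ + (0.02982 - 0.2955i)|010⟩ + (-0.007697 + 0.07625i)|011⟩ - 0.6661|100⟩ + 0.1719|101⟩ + (-0.03987 + 0.395i)|110⟩ + (0.01029 - 0.1019i)|111⟩

amp(|b₁b₂…⟩) = product of the factor amplitudes for bits b₁, b₂, …; only kets whose every factor amplitude is nonzero survive.
|000⟩: (-0.599)(0.859)(-0.9683) = 0.4982
|001⟩: (-0.599)(0.859)(0.2499) = -0.1286
|010⟩: (-0.599)(0.05142 - 0.5094i)(-0.9683) = (0.02982 - 0.2955i)
|011⟩: (-0.599)(0.05142 - 0.5094i)(0.2499) = (-0.007697 + 0.07625i)
|100⟩: (0.8008)(0.859)(-0.9683) = -0.6661
|101⟩: (0.8008)(0.859)(0.2499) = 0.1719
|110⟩: (0.8008)(0.05142 - 0.5094i)(-0.9683) = (-0.03987 + 0.395i)
|111⟩: (0.8008)(0.05142 - 0.5094i)(0.2499) = (0.01029 - 0.1019i)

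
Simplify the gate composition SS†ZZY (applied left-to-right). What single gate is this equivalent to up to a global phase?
Y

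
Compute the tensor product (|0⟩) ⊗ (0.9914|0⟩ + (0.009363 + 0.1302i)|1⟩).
0.9914|00⟩ + (0.009363 + 0.1302i)|01⟩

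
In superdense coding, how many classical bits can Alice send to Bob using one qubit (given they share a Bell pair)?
2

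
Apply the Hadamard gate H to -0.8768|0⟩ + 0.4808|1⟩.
-0.28|0⟩ - 0.96|1⟩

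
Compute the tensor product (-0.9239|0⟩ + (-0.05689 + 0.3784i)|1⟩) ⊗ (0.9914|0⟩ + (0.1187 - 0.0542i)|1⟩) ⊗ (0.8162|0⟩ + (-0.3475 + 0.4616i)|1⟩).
-0.7476|000⟩ + (0.3183 - 0.4228i)|001⟩ + (-0.08951 + 0.04087i)|010⟩ + (0.01499 - 0.06802i)|011⟩ + (-0.04603 + 0.3062i)|100⟩ + (-0.1536 - 0.1564i)|101⟩ + (0.01123 + 0.03918i)|110⟩ + (-0.02694 - 0.01033i)|111⟩

amp(|b₁b₂…⟩) = product of the factor amplitudes for bits b₁, b₂, …; only kets whose every factor amplitude is nonzero survive.
|000⟩: (-0.9239)(0.9914)(0.8162) = -0.7476
|001⟩: (-0.9239)(0.9914)(-0.3475 + 0.4616i) = (0.3183 - 0.4228i)
|010⟩: (-0.9239)(0.1187 - 0.0542i)(0.8162) = (-0.08951 + 0.04087i)
|011⟩: (-0.9239)(0.1187 - 0.0542i)(-0.3475 + 0.4616i) = (0.01499 - 0.06802i)
|100⟩: (-0.05689 + 0.3784i)(0.9914)(0.8162) = (-0.04603 + 0.3062i)
|101⟩: (-0.05689 + 0.3784i)(0.9914)(-0.3475 + 0.4616i) = (-0.1536 - 0.1564i)
|110⟩: (-0.05689 + 0.3784i)(0.1187 - 0.0542i)(0.8162) = (0.01123 + 0.03918i)
|111⟩: (-0.05689 + 0.3784i)(0.1187 - 0.0542i)(-0.3475 + 0.4616i) = (-0.02694 - 0.01033i)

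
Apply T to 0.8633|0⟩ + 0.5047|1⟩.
0.8633|0⟩ + (0.3569 + 0.3569i)|1⟩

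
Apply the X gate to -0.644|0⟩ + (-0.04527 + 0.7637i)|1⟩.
(-0.04527 + 0.7637i)|0⟩ - 0.644|1⟩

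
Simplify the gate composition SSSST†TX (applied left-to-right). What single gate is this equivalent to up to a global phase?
X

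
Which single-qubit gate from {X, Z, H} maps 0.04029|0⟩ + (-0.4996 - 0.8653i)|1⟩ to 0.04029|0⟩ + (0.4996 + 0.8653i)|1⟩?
Z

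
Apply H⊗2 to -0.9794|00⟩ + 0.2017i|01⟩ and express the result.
(-0.4897 + 0.1009i)|00⟩ + (-0.4897 - 0.1009i)|01⟩ + (-0.4897 + 0.1009i)|10⟩ + (-0.4897 - 0.1009i)|11⟩

H⊗2 gives amp(|y⟩) = (1/2) Σ_x (−1)^(x·y) amp(|x⟩), where x·y is the number of positions in which both x and y have a 1.
|00⟩: (-0.9794 + 0.2017i)/2 = (-0.4897 + 0.1009i)
|01⟩: (-0.9794 - 0.2017i)/2 = (-0.4897 - 0.1009i)
|10⟩: (-0.9794 + 0.2017i)/2 = (-0.4897 + 0.1009i)
|11⟩: (-0.9794 - 0.2017i)/2 = (-0.4897 - 0.1009i)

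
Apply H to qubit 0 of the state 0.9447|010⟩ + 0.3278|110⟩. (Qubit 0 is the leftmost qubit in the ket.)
0.8998|010⟩ + 0.4362|110⟩

H on qubit 0 mixes each pair of kets that differ only in qubit 0: amplitudes (a, b) of (|…0…⟩, |…1…⟩) become ((a + b)/√2, (a − b)/√2). Kets absent from the input have amplitude 0.
(|010⟩, |110⟩): (a, b) = (0.9447, 0.3278) → (0.8998, 0.4362)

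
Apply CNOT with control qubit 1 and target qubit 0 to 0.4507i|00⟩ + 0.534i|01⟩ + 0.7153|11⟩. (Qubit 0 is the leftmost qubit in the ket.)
0.4507i|00⟩ + 0.7153|01⟩ + 0.534i|11⟩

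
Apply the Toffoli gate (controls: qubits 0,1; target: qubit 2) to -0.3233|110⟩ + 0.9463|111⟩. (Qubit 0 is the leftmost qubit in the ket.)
0.9463|110⟩ - 0.3233|111⟩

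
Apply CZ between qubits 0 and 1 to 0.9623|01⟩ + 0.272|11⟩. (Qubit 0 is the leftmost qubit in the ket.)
0.9623|01⟩ - 0.272|11⟩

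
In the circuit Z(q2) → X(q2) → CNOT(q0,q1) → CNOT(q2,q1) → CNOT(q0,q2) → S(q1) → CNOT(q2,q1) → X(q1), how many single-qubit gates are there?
4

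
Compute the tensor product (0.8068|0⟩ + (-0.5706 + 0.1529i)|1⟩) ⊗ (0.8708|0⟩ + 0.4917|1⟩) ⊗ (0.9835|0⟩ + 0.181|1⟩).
0.691|000⟩ + 0.1272|001⟩ + 0.3902|010⟩ + 0.0718|011⟩ + (-0.4887 + 0.1309i)|100⟩ + (-0.08994 + 0.0241i)|101⟩ + (-0.2759 + 0.07394i)|110⟩ + (-0.05078 + 0.01361i)|111⟩

amp(|b₁b₂…⟩) = product of the factor amplitudes for bits b₁, b₂, …; only kets whose every factor amplitude is nonzero survive.
|000⟩: (0.8068)(0.8708)(0.9835) = 0.691
|001⟩: (0.8068)(0.8708)(0.181) = 0.1272
|010⟩: (0.8068)(0.4917)(0.9835) = 0.3902
|011⟩: (0.8068)(0.4917)(0.181) = 0.0718
|100⟩: (-0.5706 + 0.1529i)(0.8708)(0.9835) = (-0.4887 + 0.1309i)
|101⟩: (-0.5706 + 0.1529i)(0.8708)(0.181) = (-0.08994 + 0.0241i)
|110⟩: (-0.5706 + 0.1529i)(0.4917)(0.9835) = (-0.2759 + 0.07394i)
|111⟩: (-0.5706 + 0.1529i)(0.4917)(0.181) = (-0.05078 + 0.01361i)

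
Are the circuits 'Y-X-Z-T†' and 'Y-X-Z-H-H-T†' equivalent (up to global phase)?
Yes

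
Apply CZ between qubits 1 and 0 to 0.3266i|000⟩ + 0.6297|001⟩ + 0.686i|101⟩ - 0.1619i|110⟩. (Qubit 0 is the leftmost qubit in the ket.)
0.3266i|000⟩ + 0.6297|001⟩ + 0.686i|101⟩ + 0.1619i|110⟩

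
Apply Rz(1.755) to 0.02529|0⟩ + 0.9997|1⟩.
(0.01616 - 0.01945i)|0⟩ + (0.6389 + 0.7689i)|1⟩

Rz(1.755) = [[e^(−iθ/2), 0], [0, e^(iθ/2)]] with e^(±iθ/2) = cos(θ/2) ± i·sin(θ/2); θ = 1.755, cos(θ/2) ≈ 0.639076, sin(θ/2) ≈ 0.769144.
With a = amp(|0⟩) = 0.02529 and b = amp(|1⟩) = 0.9997:
new amp(|0⟩) = (0.639076 - 0.769144i)·a = (0.01616 - 0.01945i)
new amp(|1⟩) = (0.639076 + 0.769144i)·b = (0.6389 + 0.7689i)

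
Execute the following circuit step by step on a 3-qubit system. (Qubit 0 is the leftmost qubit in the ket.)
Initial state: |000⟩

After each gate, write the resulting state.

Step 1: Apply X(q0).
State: |100⟩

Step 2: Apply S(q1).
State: |100⟩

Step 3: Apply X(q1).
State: |110⟩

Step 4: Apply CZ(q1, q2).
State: |110⟩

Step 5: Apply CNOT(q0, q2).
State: |111⟩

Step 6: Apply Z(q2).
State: -|111⟩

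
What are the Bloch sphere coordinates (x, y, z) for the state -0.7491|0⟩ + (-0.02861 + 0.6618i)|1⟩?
(0.04286, -0.9915, 0.1224)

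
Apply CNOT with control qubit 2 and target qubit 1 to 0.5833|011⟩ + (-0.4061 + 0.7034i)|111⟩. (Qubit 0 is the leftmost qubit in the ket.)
0.5833|001⟩ + (-0.4061 + 0.7034i)|101⟩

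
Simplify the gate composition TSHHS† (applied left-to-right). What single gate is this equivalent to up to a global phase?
T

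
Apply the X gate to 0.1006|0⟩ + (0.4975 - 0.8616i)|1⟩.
(0.4975 - 0.8616i)|0⟩ + 0.1006|1⟩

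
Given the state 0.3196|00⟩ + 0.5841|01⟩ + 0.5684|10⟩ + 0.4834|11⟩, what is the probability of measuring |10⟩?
0.3231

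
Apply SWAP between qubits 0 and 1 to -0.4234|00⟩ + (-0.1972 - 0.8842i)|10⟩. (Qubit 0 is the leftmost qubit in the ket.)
-0.4234|00⟩ + (-0.1972 - 0.8842i)|01⟩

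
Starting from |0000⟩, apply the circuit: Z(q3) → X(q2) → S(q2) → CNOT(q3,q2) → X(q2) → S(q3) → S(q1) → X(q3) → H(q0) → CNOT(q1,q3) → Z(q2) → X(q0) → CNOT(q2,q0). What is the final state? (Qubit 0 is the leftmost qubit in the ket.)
(1/√2)i|0001⟩ + (1/√2)i|1001⟩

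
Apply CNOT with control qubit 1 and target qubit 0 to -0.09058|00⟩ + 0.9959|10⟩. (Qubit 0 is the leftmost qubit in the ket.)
-0.09058|00⟩ + 0.9959|10⟩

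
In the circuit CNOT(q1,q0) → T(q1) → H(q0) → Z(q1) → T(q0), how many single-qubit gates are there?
4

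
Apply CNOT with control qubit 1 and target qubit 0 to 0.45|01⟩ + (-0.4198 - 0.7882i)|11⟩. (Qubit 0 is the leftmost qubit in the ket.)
(-0.4198 - 0.7882i)|01⟩ + 0.45|11⟩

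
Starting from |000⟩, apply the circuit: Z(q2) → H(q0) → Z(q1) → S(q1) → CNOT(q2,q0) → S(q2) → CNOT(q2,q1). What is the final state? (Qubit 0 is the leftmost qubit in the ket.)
1/√2|000⟩ + 1/√2|100⟩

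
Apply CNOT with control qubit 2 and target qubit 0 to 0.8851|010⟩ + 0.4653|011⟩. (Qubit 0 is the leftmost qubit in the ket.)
0.8851|010⟩ + 0.4653|111⟩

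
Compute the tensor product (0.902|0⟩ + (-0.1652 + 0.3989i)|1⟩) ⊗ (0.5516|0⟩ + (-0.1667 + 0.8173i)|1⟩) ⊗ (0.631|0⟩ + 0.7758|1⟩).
0.3139|000⟩ + 0.386|001⟩ + (-0.09488 + 0.4652i)|010⟩ + (-0.1167 + 0.5719i)|011⟩ + (-0.0575 + 0.1388i)|100⟩ + (-0.07069 + 0.1707i)|101⟩ + (-0.1883 - 0.1272i)|110⟩ + (-0.2316 - 0.1563i)|111⟩

amp(|b₁b₂…⟩) = product of the factor amplitudes for bits b₁, b₂, …; only kets whose every factor amplitude is nonzero survive.
|000⟩: (0.902)(0.5516)(0.631) = 0.3139
|001⟩: (0.902)(0.5516)(0.7758) = 0.386
|010⟩: (0.902)(-0.1667 + 0.8173i)(0.631) = (-0.09488 + 0.4652i)
|011⟩: (0.902)(-0.1667 + 0.8173i)(0.7758) = (-0.1167 + 0.5719i)
|100⟩: (-0.1652 + 0.3989i)(0.5516)(0.631) = (-0.0575 + 0.1388i)
|101⟩: (-0.1652 + 0.3989i)(0.5516)(0.7758) = (-0.07069 + 0.1707i)
|110⟩: (-0.1652 + 0.3989i)(-0.1667 + 0.8173i)(0.631) = (-0.1883 - 0.1272i)
|111⟩: (-0.1652 + 0.3989i)(-0.1667 + 0.8173i)(0.7758) = (-0.2316 - 0.1563i)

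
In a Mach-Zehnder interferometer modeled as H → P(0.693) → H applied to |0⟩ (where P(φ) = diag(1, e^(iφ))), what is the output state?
(0.8847 + 0.3194i)|0⟩ + (0.1153 - 0.3194i)|1⟩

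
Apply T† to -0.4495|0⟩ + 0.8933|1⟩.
-0.4495|0⟩ + (0.6317 - 0.6317i)|1⟩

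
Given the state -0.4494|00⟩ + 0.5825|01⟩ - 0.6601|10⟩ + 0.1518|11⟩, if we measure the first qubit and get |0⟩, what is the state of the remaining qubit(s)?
-0.6108|0⟩ + 0.7918|1⟩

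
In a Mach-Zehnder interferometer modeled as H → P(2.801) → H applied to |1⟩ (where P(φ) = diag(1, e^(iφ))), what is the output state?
(0.9713 - 0.167i)|0⟩ + (0.02872 + 0.167i)|1⟩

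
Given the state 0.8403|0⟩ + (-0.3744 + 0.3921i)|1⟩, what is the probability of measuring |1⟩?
0.2939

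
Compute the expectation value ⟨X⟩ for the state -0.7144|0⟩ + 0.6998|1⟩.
-0.9999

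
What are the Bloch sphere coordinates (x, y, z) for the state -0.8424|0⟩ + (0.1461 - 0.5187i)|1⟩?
(-0.2461, 0.8739, 0.4192)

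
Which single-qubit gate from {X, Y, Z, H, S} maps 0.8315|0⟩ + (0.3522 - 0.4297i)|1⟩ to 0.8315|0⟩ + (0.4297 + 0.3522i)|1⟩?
S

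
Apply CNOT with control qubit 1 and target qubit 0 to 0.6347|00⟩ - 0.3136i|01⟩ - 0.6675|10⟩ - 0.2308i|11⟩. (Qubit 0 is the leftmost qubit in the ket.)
0.6347|00⟩ - 0.2308i|01⟩ - 0.6675|10⟩ - 0.3136i|11⟩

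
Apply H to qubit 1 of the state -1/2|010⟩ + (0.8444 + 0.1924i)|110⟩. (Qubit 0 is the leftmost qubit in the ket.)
-1/√8|000⟩ + 1/√8|010⟩ + (0.5971 + 0.136i)|100⟩ + (-0.5971 - 0.136i)|110⟩

H on qubit 1 mixes each pair of kets that differ only in qubit 1: amplitudes (a, b) of (|…0…⟩, |…1…⟩) become ((a + b)/√2, (a − b)/√2). Kets absent from the input have amplitude 0.
(|000⟩, |010⟩): (a, b) = (0, -1/2) → (-1/√8, 1/√8)
(|100⟩, |110⟩): (a, b) = (0, (0.8444 + 0.1924i)) → ((0.5971 + 0.136i), (-0.5971 - 0.136i))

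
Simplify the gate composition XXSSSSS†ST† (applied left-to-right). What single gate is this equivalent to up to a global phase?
T†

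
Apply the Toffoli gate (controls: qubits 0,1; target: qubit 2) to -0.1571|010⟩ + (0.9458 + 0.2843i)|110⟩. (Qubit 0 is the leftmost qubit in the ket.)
-0.1571|010⟩ + (0.9458 + 0.2843i)|111⟩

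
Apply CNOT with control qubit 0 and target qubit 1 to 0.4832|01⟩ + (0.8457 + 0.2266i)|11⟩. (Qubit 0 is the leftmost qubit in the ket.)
0.4832|01⟩ + (0.8457 + 0.2266i)|10⟩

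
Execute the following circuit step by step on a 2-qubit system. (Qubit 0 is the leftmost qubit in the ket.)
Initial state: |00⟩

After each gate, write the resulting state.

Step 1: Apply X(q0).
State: |10⟩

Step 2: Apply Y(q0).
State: -i|00⟩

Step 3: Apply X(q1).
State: -i|01⟩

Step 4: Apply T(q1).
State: (1/√2 - (1/√2)i)|01⟩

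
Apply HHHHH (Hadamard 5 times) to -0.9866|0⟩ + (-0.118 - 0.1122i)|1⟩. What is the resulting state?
(-0.7811 - 0.07934i)|0⟩ + (-0.6142 + 0.07934i)|1⟩

H² = I, so H^5 = H: a single Hadamard. With (a, b) = (-0.9866, (-0.118 - 0.1122i)), H gives ((a + b)/√2, (a − b)/√2) = ((-0.7811 - 0.07934i), (-0.6142 + 0.07934i)).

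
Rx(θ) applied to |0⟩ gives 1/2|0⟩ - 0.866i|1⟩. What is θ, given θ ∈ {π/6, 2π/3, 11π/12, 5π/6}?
2π/3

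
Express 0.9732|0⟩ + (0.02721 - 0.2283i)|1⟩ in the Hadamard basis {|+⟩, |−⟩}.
(0.7074 - 0.1614i)|+⟩ + (0.6689 + 0.1614i)|−⟩

With |ψ⟩ = α|0⟩ + β|1⟩, the Hadamard-basis coefficients are ⟨+|ψ⟩ = (α + β)/√2 and ⟨−|ψ⟩ = (α − β)/√2.
Here α = 0.9732, β = (0.02721 - 0.2283i): (α + β)/√2 = (0.7074 - 0.1614i), (α − β)/√2 = (0.6689 + 0.1614i).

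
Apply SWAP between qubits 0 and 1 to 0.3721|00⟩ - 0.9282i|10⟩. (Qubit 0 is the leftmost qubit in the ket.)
0.3721|00⟩ - 0.9282i|01⟩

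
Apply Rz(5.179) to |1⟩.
(-0.8514 + 0.5245i)|1⟩

Rz(5.179) = [[e^(−iθ/2), 0], [0, e^(iθ/2)]] with e^(±iθ/2) = cos(θ/2) ± i·sin(θ/2); θ = 5.179, cos(θ/2) ≈ -0.851429, sin(θ/2) ≈ 0.52447.
With a = amp(|0⟩) = 0 and b = amp(|1⟩) = 1:
new amp(|0⟩) = (-0.851429 - 0.52447i)·a = 0
new amp(|1⟩) = (-0.851429 + 0.52447i)·b = (-0.8514 + 0.5245i)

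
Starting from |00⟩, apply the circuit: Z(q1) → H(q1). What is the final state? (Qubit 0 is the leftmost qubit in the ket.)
1/√2|00⟩ + 1/√2|01⟩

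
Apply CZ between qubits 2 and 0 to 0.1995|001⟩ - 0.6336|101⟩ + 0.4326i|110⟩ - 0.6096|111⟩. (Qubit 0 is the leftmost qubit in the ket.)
0.1995|001⟩ + 0.6336|101⟩ + 0.4326i|110⟩ + 0.6096|111⟩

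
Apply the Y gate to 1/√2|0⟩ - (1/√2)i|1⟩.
-1/√2|0⟩ + (1/√2)i|1⟩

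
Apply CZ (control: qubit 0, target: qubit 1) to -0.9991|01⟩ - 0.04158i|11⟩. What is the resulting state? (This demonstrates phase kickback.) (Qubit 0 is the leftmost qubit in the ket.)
-0.9991|01⟩ + 0.04158i|11⟩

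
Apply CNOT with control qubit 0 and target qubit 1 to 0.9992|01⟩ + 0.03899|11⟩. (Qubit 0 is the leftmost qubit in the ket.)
0.9992|01⟩ + 0.03899|10⟩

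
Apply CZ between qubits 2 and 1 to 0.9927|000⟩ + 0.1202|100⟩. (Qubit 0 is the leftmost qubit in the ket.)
0.9927|000⟩ + 0.1202|100⟩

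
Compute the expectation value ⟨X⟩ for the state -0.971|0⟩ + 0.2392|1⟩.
-0.4645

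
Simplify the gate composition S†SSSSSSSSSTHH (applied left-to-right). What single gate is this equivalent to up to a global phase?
T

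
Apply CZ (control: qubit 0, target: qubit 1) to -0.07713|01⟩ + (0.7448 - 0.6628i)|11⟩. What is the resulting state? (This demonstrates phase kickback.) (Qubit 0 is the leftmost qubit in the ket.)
-0.07713|01⟩ + (-0.7448 + 0.6628i)|11⟩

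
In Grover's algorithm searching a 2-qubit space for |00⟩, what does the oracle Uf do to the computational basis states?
Uf|x⟩ = -|x⟩ if x = 00, else |x⟩ (phase flip on target)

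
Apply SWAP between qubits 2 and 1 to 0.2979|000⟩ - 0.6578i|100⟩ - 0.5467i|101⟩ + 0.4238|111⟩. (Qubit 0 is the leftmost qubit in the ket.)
0.2979|000⟩ - 0.6578i|100⟩ - 0.5467i|110⟩ + 0.4238|111⟩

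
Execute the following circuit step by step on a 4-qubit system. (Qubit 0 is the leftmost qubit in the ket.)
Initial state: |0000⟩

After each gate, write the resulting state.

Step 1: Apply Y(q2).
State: i|0010⟩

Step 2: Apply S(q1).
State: i|0010⟩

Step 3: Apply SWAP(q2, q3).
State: i|0001⟩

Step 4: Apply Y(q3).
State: |0000⟩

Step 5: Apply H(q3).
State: 1/√2|0000⟩ + 1/√2|0001⟩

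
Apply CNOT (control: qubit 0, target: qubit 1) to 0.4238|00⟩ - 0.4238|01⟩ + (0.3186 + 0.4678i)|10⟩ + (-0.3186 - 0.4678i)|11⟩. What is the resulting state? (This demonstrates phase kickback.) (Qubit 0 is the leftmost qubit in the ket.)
0.4238|00⟩ - 0.4238|01⟩ + (-0.3186 - 0.4678i)|10⟩ + (0.3186 + 0.4678i)|11⟩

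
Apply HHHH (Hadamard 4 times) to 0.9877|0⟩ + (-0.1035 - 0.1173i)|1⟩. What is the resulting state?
0.9877|0⟩ + (-0.1035 - 0.1173i)|1⟩

H² = I, so an even number of Hadamards cancels: H^4 = I and the state is unchanged.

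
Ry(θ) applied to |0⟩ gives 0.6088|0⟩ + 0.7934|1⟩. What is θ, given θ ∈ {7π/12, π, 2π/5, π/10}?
7π/12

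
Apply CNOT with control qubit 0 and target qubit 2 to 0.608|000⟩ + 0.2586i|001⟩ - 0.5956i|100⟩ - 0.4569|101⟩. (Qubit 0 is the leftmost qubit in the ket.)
0.608|000⟩ + 0.2586i|001⟩ - 0.4569|100⟩ - 0.5956i|101⟩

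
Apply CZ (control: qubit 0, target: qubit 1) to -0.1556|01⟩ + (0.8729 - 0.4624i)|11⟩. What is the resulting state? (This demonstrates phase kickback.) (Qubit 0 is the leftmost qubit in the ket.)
-0.1556|01⟩ + (-0.8729 + 0.4624i)|11⟩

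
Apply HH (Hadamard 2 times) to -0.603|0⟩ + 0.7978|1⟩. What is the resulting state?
-0.603|0⟩ + 0.7978|1⟩

H² = I, so an even number of Hadamards cancels: H^2 = I and the state is unchanged.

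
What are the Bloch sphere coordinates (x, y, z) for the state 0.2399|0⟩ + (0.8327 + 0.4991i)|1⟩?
(0.3995, 0.2395, -0.8849)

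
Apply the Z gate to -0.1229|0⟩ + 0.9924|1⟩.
-0.1229|0⟩ - 0.9924|1⟩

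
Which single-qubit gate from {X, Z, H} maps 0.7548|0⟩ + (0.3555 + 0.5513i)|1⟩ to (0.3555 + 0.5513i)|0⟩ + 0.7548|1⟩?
X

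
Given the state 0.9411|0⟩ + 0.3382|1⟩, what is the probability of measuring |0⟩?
0.8857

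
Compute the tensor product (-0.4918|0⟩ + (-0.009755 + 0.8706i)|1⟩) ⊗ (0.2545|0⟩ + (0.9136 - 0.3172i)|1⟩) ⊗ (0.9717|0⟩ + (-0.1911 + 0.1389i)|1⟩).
-0.1216|000⟩ + (0.02392 - 0.01739i)|001⟩ + (-0.4366 + 0.1516i)|010⟩ + (0.06419 - 0.09222i)|011⟩ + (-0.002412 + 0.2153i)|100⟩ + (-0.0303 - 0.04269i)|101⟩ + (0.2597 + 0.7759i)|110⟩ + (-0.162 - 0.1155i)|111⟩

amp(|b₁b₂…⟩) = product of the factor amplitudes for bits b₁, b₂, …; only kets whose every factor amplitude is nonzero survive.
|000⟩: (-0.4918)(0.2545)(0.9717) = -0.1216
|001⟩: (-0.4918)(0.2545)(-0.1911 + 0.1389i) = (0.02392 - 0.01739i)
|010⟩: (-0.4918)(0.9136 - 0.3172i)(0.9717) = (-0.4366 + 0.1516i)
|011⟩: (-0.4918)(0.9136 - 0.3172i)(-0.1911 + 0.1389i) = (0.06419 - 0.09222i)
|100⟩: (-0.009755 + 0.8706i)(0.2545)(0.9717) = (-0.002412 + 0.2153i)
|101⟩: (-0.009755 + 0.8706i)(0.2545)(-0.1911 + 0.1389i) = (-0.0303 - 0.04269i)
|110⟩: (-0.009755 + 0.8706i)(0.9136 - 0.3172i)(0.9717) = (0.2597 + 0.7759i)
|111⟩: (-0.009755 + 0.8706i)(0.9136 - 0.3172i)(-0.1911 + 0.1389i) = (-0.162 - 0.1155i)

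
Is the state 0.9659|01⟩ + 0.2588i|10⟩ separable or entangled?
Entangled

Writing the state as a|00⟩ + b|01⟩ + c|10⟩ + d|11⟩, it is a product state iff ad − bc = 0.
Here (a, b, c, d) = (0, 0.9659, 0.2588i, 0): ad − bc = (0)(0) − (0.9659)(0.2588i) = -0.25i ≠ 0, so the state is entangled.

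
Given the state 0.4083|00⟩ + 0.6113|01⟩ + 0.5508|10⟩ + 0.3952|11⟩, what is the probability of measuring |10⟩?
0.3034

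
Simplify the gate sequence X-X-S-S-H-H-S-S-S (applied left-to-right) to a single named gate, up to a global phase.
S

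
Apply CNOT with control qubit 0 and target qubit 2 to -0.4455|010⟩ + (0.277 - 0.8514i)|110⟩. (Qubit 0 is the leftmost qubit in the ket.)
-0.4455|010⟩ + (0.277 - 0.8514i)|111⟩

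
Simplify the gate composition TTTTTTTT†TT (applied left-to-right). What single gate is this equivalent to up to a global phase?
I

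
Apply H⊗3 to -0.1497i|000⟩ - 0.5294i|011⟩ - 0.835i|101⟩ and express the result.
-0.5353i|000⟩ + 0.4295i|001⟩ - 0.161i|010⟩ + 0.05512i|011⟩ + 0.05512i|100⟩ - 0.161i|101⟩ + 0.4295i|110⟩ - 0.5353i|111⟩

H⊗3 gives amp(|y⟩) = (1/2√2) Σ_x (−1)^(x·y) amp(|x⟩), where x·y is the number of positions in which both x and y have a 1.
|000⟩: (-0.1497i - 0.5294i - 0.835i)/(2√2) = -0.5353i
|001⟩: (-0.1497i + 0.5294i + 0.835i)/(2√2) = 0.4295i
|010⟩: (-0.1497i + 0.5294i - 0.835i)/(2√2) = -0.161i
|011⟩: (-0.1497i - 0.5294i + 0.835i)/(2√2) = 0.05512i
|100⟩: (-0.1497i - 0.5294i + 0.835i)/(2√2) = 0.05512i
|101⟩: (-0.1497i + 0.5294i - 0.835i)/(2√2) = -0.161i
|110⟩: (-0.1497i + 0.5294i + 0.835i)/(2√2) = 0.4295i
|111⟩: (-0.1497i - 0.5294i - 0.835i)/(2√2) = -0.5353i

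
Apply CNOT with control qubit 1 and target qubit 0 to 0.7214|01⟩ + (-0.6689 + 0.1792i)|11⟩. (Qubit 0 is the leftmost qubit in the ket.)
(-0.6689 + 0.1792i)|01⟩ + 0.7214|11⟩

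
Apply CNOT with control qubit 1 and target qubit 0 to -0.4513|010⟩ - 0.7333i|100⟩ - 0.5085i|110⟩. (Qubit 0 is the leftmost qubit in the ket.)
-0.5085i|010⟩ - 0.7333i|100⟩ - 0.4513|110⟩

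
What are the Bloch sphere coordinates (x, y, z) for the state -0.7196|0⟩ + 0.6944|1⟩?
(-0.9994, 0, 0.03563)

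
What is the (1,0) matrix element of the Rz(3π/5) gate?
0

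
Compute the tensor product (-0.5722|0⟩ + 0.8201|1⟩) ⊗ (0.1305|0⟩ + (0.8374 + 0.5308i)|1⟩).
-0.07467|00⟩ + (-0.4792 - 0.3037i)|01⟩ + 0.107|10⟩ + (0.6868 + 0.4353i)|11⟩

amp(|b₁b₂…⟩) = product of the factor amplitudes for bits b₁, b₂, …; only kets whose every factor amplitude is nonzero survive.
|00⟩: (-0.5722)(0.1305) = -0.07467
|01⟩: (-0.5722)(0.8374 + 0.5308i) = (-0.4792 - 0.3037i)
|10⟩: (0.8201)(0.1305) = 0.107
|11⟩: (0.8201)(0.8374 + 0.5308i) = (0.6868 + 0.4353i)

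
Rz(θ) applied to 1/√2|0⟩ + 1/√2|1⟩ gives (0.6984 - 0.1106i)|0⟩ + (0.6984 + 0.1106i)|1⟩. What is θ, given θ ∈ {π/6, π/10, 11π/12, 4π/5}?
π/10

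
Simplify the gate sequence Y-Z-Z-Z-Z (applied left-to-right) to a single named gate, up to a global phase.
Y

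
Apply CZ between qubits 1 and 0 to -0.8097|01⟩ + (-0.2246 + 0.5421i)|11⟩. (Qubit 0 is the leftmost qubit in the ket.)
-0.8097|01⟩ + (0.2246 - 0.5421i)|11⟩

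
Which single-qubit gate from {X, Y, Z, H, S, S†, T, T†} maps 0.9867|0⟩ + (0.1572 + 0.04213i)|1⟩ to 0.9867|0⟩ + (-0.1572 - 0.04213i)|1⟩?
Z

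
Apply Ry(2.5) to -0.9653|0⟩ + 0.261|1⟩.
-0.5521|0⟩ - 0.8338|1⟩

Ry(2.5) = [[cos(θ/2), −sin(θ/2)], [sin(θ/2), cos(θ/2)]]; θ = 2.5, cos(θ/2) ≈ 0.315322, sin(θ/2) ≈ 0.948985.
With a = amp(|0⟩) = -0.9653 and b = amp(|1⟩) = 0.261:
new amp(|0⟩) = (0.315322)·a + (-0.948985)·b = -0.5521
new amp(|1⟩) = (0.948985)·a + (0.315322)·b = -0.8338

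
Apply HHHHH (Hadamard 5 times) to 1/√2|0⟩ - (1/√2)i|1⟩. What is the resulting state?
(1/2 - (1/2)i)|0⟩ + (1/2 + (1/2)i)|1⟩

H² = I, so H^5 = H: a single Hadamard. With (a, b) = (1/√2, -(1/√2)i), H gives ((a + b)/√2, (a − b)/√2) = ((1/2 - (1/2)i), (1/2 + (1/2)i)).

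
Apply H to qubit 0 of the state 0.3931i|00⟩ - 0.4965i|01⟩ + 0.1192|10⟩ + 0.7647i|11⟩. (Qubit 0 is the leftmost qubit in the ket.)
(0.08429 + 0.278i)|00⟩ + 0.1896i|01⟩ + (-0.08429 + 0.278i)|10⟩ - 0.8918i|11⟩

H on qubit 0 mixes each pair of kets that differ only in qubit 0: amplitudes (a, b) of (|…0…⟩, |…1…⟩) become ((a + b)/√2, (a − b)/√2). Kets absent from the input have amplitude 0.
(|00⟩, |10⟩): (a, b) = (0.3931i, 0.1192) → ((0.08429 + 0.278i), (-0.08429 + 0.278i))
(|01⟩, |11⟩): (a, b) = (-0.4965i, 0.7647i) → (0.1896i, -0.8918i)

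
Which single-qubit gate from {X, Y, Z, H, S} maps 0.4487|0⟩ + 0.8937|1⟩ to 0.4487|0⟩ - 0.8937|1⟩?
Z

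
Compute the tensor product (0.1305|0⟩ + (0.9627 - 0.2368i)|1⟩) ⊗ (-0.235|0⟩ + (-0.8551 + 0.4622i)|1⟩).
-0.03067|00⟩ + (-0.1116 + 0.06032i)|01⟩ + (-0.2262 + 0.05565i)|10⟩ + (-0.7138 + 0.6474i)|11⟩

amp(|b₁b₂…⟩) = product of the factor amplitudes for bits b₁, b₂, …; only kets whose every factor amplitude is nonzero survive.
|00⟩: (0.1305)(-0.235) = -0.03067
|01⟩: (0.1305)(-0.8551 + 0.4622i) = (-0.1116 + 0.06032i)
|10⟩: (0.9627 - 0.2368i)(-0.235) = (-0.2262 + 0.05565i)
|11⟩: (0.9627 - 0.2368i)(-0.8551 + 0.4622i) = (-0.7138 + 0.6474i)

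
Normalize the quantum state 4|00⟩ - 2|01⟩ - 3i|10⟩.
0.7428|00⟩ - 0.3714|01⟩ - 0.5571i|10⟩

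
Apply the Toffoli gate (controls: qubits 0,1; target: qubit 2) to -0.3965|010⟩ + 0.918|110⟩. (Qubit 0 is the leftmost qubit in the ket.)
-0.3965|010⟩ + 0.918|111⟩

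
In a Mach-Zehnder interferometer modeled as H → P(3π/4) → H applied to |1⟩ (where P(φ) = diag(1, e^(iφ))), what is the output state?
(0.8536 - (1/√8)i)|0⟩ + (0.1464 + (1/√8)i)|1⟩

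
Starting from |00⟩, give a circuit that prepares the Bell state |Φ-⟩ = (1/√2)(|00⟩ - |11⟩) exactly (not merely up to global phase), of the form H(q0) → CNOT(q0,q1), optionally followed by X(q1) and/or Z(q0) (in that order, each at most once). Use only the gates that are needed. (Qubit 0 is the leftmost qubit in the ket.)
H(q0) → CNOT(q0,q1) → Z(q0)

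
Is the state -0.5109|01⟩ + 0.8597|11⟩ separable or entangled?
Separable

Writing the state as a|00⟩ + b|01⟩ + c|10⟩ + d|11⟩, it is a product state iff ad − bc = 0.
Here (a, b, c, d) = (0, -0.5109, 0, 0.8597): ad − bc = (0)(0.8597) − (-0.5109)(0) = 0, so the state is separable.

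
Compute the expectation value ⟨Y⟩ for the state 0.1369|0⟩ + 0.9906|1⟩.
0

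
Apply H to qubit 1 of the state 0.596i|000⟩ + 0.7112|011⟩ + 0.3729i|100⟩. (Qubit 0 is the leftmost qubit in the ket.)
0.4214i|000⟩ + 0.5029|001⟩ + 0.4214i|010⟩ - 0.5029|011⟩ + 0.2637i|100⟩ + 0.2637i|110⟩

H on qubit 1 mixes each pair of kets that differ only in qubit 1: amplitudes (a, b) of (|…0…⟩, |…1…⟩) become ((a + b)/√2, (a − b)/√2). Kets absent from the input have amplitude 0.
(|000⟩, |010⟩): (a, b) = (0.596i, 0) → (0.4214i, 0.4214i)
(|001⟩, |011⟩): (a, b) = (0, 0.7112) → (0.5029, -0.5029)
(|100⟩, |110⟩): (a, b) = (0.3729i, 0) → (0.2637i, 0.2637i)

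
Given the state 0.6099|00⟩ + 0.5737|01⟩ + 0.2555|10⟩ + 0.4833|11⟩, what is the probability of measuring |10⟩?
0.06528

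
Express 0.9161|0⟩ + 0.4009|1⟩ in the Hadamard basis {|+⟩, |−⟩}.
0.9313|+⟩ + 0.3643|−⟩

With |ψ⟩ = α|0⟩ + β|1⟩, the Hadamard-basis coefficients are ⟨+|ψ⟩ = (α + β)/√2 and ⟨−|ψ⟩ = (α − β)/√2.
Here α = 0.9161, β = 0.4009: (α + β)/√2 = 0.9313, (α − β)/√2 = 0.3643.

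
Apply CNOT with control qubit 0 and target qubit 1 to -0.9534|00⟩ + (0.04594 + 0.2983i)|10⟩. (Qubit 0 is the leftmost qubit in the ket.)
-0.9534|00⟩ + (0.04594 + 0.2983i)|11⟩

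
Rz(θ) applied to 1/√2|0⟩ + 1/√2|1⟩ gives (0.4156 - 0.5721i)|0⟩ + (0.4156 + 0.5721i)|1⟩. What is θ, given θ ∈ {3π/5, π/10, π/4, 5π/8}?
3π/5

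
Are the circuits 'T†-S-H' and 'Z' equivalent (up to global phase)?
No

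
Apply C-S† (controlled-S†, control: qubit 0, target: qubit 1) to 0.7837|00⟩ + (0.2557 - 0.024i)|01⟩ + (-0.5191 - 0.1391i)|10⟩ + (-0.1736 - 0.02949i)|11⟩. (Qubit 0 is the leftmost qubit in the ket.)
0.7837|00⟩ + (0.2557 - 0.024i)|01⟩ + (-0.5191 - 0.1391i)|10⟩ + (-0.02949 + 0.1736i)|11⟩

C-S† leaves the control-|0⟩ kets |00⟩, |01⟩ unchanged and applies S† to qubit 1 on the control-|1⟩ pair (|10⟩, |11⟩).
S† = [[1, 0], [0, -i]].
With a = amp(|10⟩) = (-0.5191 - 0.1391i) and b = amp(|11⟩) = (-0.1736 - 0.02949i):
new amp(|10⟩) = (1)·a = (-0.5191 - 0.1391i)
new amp(|11⟩) = (-i)·b = (-0.02949 + 0.1736i)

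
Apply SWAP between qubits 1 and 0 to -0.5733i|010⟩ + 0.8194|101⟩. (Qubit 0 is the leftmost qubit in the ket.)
0.8194|011⟩ - 0.5733i|100⟩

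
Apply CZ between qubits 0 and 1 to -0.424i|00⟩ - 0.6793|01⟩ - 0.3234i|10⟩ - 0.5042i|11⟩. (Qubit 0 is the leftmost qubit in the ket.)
-0.424i|00⟩ - 0.6793|01⟩ - 0.3234i|10⟩ + 0.5042i|11⟩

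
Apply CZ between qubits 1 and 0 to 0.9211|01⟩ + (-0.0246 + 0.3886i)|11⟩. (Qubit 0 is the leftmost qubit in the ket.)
0.9211|01⟩ + (0.0246 - 0.3886i)|11⟩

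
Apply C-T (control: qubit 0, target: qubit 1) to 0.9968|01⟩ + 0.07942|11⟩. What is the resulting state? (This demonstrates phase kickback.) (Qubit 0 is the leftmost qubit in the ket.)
0.9968|01⟩ + (0.05616 + 0.05616i)|11⟩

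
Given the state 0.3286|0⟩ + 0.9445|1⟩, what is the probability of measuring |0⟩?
0.108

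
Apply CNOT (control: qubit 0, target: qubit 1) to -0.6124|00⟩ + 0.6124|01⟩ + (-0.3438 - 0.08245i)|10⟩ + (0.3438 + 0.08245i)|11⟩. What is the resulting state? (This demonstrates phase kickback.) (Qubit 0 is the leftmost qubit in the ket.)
-0.6124|00⟩ + 0.6124|01⟩ + (0.3438 + 0.08245i)|10⟩ + (-0.3438 - 0.08245i)|11⟩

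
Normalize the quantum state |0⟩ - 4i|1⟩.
0.2425|0⟩ - 0.9701i|1⟩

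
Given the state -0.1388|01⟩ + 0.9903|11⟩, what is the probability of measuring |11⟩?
0.9807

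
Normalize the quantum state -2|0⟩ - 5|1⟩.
-0.3714|0⟩ - 0.9285|1⟩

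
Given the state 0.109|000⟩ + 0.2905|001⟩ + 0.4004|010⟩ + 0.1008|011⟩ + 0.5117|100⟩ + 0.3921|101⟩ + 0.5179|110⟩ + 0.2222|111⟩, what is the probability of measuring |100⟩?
0.2618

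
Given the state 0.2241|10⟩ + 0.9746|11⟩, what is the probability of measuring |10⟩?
0.05022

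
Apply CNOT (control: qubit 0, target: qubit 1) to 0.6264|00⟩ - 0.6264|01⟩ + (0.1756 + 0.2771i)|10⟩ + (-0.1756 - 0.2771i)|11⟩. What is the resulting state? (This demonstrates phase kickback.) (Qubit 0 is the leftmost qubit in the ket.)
0.6264|00⟩ - 0.6264|01⟩ + (-0.1756 - 0.2771i)|10⟩ + (0.1756 + 0.2771i)|11⟩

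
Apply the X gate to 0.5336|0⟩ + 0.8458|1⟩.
0.8458|0⟩ + 0.5336|1⟩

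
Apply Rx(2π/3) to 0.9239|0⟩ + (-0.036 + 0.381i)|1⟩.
(0.7919 + 0.03118i)|0⟩ + (-0.018 - 0.6096i)|1⟩

Rx(2π/3) = [[cos(θ/2), −i·sin(θ/2)], [−i·sin(θ/2), cos(θ/2)]]; θ = 2π/3, cos(θ/2) ≈ 0.5, sin(θ/2) ≈ 0.866025.
With a = amp(|0⟩) = 0.9239 and b = amp(|1⟩) = (-0.036 + 0.381i):
new amp(|0⟩) = (0.5)·a + (-0.866025i)·b = (0.7919 + 0.03118i)
new amp(|1⟩) = (-0.866025i)·a + (0.5)·b = (-0.018 - 0.6096i)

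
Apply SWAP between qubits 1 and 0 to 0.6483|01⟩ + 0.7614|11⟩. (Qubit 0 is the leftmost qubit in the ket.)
0.6483|10⟩ + 0.7614|11⟩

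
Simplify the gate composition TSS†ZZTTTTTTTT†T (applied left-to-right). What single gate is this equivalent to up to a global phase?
I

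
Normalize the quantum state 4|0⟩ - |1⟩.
0.9701|0⟩ - 0.2425|1⟩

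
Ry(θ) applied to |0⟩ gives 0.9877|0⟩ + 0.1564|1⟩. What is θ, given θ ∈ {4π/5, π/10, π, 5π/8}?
π/10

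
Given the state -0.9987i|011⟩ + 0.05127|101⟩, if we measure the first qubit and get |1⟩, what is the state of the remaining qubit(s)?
|01⟩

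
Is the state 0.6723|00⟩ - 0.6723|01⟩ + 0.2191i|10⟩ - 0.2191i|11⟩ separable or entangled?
Separable

Writing the state as a|00⟩ + b|01⟩ + c|10⟩ + d|11⟩, it is a product state iff ad − bc = 0.
Here (a, b, c, d) = (0.6723, -0.6723, 0.2191i, -0.2191i): ad − bc = (0.6723)(-0.2191i) − (-0.6723)(0.2191i) = 0, so the state is separable.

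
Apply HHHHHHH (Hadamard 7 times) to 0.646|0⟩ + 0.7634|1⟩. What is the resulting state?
0.9966|0⟩ - 0.08301|1⟩

H² = I, so H^7 = H: a single Hadamard. With (a, b) = (0.646, 0.7634), H gives ((a + b)/√2, (a − b)/√2) = (0.9966, -0.08301).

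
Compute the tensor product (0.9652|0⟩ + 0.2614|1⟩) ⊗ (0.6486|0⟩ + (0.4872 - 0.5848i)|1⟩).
0.626|00⟩ + (0.4702 - 0.5644i)|01⟩ + 0.1695|10⟩ + (0.1274 - 0.1529i)|11⟩

amp(|b₁b₂…⟩) = product of the factor amplitudes for bits b₁, b₂, …; only kets whose every factor amplitude is nonzero survive.
|00⟩: (0.9652)(0.6486) = 0.626
|01⟩: (0.9652)(0.4872 - 0.5848i) = (0.4702 - 0.5644i)
|10⟩: (0.2614)(0.6486) = 0.1695
|11⟩: (0.2614)(0.4872 - 0.5848i) = (0.1274 - 0.1529i)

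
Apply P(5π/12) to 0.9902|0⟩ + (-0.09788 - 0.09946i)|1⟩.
0.9902|0⟩ + (0.07074 - 0.1203i)|1⟩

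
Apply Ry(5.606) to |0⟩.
-0.9432|0⟩ + 0.3322|1⟩

Ry(5.606) = [[cos(θ/2), −sin(θ/2)], [sin(θ/2), cos(θ/2)]]; θ = 5.606, cos(θ/2) ≈ -0.943223, sin(θ/2) ≈ 0.33216.
With a = amp(|0⟩) = 1 and b = amp(|1⟩) = 0:
new amp(|0⟩) = (-0.943223)·a + (-0.33216)·b = -0.9432
new amp(|1⟩) = (0.33216)·a + (-0.943223)·b = 0.3322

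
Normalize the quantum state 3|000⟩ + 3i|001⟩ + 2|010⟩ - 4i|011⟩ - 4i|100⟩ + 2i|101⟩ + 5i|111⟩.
0.3293|000⟩ + 0.3293i|001⟩ + 0.2195|010⟩ - 0.4391i|011⟩ - 0.4391i|100⟩ + 0.2195i|101⟩ + 0.5488i|111⟩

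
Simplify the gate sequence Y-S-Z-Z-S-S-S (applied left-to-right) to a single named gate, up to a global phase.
Y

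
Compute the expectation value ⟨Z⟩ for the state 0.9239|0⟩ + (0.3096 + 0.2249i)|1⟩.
0.7072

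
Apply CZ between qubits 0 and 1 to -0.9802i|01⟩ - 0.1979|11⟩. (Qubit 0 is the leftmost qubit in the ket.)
-0.9802i|01⟩ + 0.1979|11⟩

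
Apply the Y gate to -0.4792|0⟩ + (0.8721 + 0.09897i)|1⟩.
(0.09897 - 0.8721i)|0⟩ - 0.4792i|1⟩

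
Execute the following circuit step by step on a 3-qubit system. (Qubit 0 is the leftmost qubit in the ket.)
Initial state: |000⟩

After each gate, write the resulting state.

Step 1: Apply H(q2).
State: 1/√2|000⟩ + 1/√2|001⟩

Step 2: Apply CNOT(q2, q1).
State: 1/√2|000⟩ + 1/√2|011⟩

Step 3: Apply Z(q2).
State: 1/√2|000⟩ - 1/√2|011⟩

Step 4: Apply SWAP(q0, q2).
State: 1/√2|000⟩ - 1/√2|110⟩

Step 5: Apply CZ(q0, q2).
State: 1/√2|000⟩ - 1/√2|110⟩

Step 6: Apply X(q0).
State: -1/√2|010⟩ + 1/√2|100⟩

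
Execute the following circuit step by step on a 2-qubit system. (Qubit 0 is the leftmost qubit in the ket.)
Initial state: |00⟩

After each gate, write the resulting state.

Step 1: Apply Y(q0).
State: i|10⟩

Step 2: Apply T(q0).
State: (-1/√2 + (1/√2)i)|10⟩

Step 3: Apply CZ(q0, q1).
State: (-1/√2 + (1/√2)i)|10⟩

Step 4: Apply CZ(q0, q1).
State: (-1/√2 + (1/√2)i)|10⟩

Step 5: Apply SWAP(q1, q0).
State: (-1/√2 + (1/√2)i)|01⟩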